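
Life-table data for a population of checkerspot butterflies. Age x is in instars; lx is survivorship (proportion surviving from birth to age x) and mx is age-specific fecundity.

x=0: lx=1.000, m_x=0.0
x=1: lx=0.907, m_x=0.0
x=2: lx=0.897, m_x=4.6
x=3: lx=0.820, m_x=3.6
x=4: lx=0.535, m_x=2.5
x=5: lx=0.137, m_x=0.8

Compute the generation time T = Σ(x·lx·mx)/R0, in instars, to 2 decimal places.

2.70

lx·mx: 0, 0, 4.1262, 2.952, 1.3375, 0.1096 → R0 = 8.5253
x·lx·mx: 0, 0, 8.2524, 8.856, 5.35, 0.548 → Σ = 23.0064
T = 23.0064 / 8.5253 = 2.698603… → 2.70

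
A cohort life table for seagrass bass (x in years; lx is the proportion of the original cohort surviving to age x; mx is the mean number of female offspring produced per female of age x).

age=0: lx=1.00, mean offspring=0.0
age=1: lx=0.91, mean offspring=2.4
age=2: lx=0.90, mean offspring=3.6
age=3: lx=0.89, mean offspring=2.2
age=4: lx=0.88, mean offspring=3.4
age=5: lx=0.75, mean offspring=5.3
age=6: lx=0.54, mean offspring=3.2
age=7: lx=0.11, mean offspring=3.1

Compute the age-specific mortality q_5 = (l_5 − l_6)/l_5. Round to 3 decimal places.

q_5 = (l_5 − l_6) / l_5 = (0.75 − 0.54) / 0.75
     = 0.21 / 0.75 = 0.28 → 0.280

0.280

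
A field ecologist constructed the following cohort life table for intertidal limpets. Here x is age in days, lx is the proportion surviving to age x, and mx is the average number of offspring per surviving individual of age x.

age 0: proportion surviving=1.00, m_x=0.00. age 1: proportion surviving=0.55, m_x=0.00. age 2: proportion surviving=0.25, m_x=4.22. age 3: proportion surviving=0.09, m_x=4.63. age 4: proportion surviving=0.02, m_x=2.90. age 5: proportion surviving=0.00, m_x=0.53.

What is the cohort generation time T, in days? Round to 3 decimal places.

lx·mx: 0, 0, 1.055, 0.4167, 0.058, 0 → R0 = 1.5297
x·lx·mx: 0, 0, 2.11, 1.2501, 0.232, 0 → Σ = 3.5921
T = 3.5921 / 1.5297 = 2.348238… → 2.348

2.348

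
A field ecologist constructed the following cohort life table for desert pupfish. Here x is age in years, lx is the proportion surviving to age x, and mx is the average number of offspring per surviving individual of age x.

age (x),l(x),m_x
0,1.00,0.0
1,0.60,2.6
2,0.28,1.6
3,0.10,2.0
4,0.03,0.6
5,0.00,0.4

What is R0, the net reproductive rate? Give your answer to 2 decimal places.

lx·mx by age: 0, 1.56, 0.448, 0.2, 0.018, 0
R0 = Σ lx·mx = 2.226 → 2.23

2.23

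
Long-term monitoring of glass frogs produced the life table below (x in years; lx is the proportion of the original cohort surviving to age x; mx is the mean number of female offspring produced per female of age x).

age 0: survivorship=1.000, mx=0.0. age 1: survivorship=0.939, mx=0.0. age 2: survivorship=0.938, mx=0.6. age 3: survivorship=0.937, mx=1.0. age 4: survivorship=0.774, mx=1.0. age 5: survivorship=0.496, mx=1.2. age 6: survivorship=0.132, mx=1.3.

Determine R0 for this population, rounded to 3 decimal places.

lx·mx by age: 0, 0, 0.5628, 0.937, 0.774, 0.5952, 0.1716
R0 = Σ lx·mx = 3.0406 → 3.041

3.041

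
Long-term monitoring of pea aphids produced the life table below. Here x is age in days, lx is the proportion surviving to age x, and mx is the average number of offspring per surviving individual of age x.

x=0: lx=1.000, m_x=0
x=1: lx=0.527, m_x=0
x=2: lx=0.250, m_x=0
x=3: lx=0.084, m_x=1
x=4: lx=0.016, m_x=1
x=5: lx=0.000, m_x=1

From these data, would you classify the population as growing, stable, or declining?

declining

R0 = Σ lx·mx = 0 + 0 + 0 + 0.084 + 0.016 + 0 = 0.1
R0 < 1, so the population is declining.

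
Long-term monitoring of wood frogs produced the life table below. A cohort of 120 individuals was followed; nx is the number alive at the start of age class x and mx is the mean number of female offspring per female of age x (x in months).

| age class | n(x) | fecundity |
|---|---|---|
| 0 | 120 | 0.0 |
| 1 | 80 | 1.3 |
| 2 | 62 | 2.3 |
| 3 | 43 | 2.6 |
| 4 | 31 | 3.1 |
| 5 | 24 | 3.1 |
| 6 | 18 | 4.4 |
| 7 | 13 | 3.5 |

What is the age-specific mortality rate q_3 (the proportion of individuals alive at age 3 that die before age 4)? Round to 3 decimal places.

0.279

lx = nx/n0 = nx/120: 1, 0.66667…, 0.51667…, 0.35833…, 0.25833…, 0.2, 0.15, 0.10833…
q_3 = (l_3 − l_4) / l_3 = (0.358333… − 0.258333…) / 0.358333…
     = 0.1… / 0.358333… = 0.27907… → 0.279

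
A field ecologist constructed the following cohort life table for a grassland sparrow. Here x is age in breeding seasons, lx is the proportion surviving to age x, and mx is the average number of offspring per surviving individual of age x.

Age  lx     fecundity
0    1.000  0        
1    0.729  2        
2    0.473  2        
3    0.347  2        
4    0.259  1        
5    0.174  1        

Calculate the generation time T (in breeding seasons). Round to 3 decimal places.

lx·mx: 0, 1.458, 0.946, 0.694, 0.259, 0.174 → R0 = 3.531
x·lx·mx: 0, 1.458, 1.892, 2.082, 1.036, 0.87 → Σ = 7.338
T = 7.338 / 3.531 = 2.078165… → 2.078

2.078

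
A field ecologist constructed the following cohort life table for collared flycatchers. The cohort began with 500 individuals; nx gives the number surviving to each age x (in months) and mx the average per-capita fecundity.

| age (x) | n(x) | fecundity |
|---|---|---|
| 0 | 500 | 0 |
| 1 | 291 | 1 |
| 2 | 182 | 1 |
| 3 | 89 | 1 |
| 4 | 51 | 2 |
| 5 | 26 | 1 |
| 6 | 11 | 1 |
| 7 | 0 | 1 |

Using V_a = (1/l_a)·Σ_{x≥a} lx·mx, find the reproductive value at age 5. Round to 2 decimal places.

lx = nx/n0 = nx/500: 1, 0.582, 0.364, 0.178, 0.102, 0.052, 0.022, 0
lx·mx for x ≥ 5: 0.052, 0.022, 0 → sum = 0.074
V_5 = 0.074 / l_5 = 0.074 / 0.052 = 1.423077… → 1.42

1.42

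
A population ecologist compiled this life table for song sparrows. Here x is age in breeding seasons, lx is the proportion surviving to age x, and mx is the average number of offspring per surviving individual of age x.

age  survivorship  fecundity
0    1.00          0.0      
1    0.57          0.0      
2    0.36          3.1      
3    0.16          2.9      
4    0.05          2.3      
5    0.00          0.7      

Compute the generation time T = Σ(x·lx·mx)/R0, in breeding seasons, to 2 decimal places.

2.41

lx·mx: 0, 0, 1.116, 0.464, 0.115, 0 → R0 = 1.695
x·lx·mx: 0, 0, 2.232, 1.392, 0.46, 0 → Σ = 4.084
T = 4.084 / 1.695 = 2.40944… → 2.41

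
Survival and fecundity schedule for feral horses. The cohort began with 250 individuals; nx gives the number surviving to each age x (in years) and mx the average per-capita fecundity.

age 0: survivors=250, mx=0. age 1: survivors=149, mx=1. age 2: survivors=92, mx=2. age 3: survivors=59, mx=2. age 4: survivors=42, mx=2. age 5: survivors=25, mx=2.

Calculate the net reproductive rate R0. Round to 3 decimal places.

lx = nx/n0 = nx/250: 1, 0.596, 0.368, 0.236, 0.168, 0.1
lx·mx by age: 0, 0.596, 0.736, 0.472, 0.336, 0.2
R0 = Σ lx·mx = 2.34 → 2.340

2.340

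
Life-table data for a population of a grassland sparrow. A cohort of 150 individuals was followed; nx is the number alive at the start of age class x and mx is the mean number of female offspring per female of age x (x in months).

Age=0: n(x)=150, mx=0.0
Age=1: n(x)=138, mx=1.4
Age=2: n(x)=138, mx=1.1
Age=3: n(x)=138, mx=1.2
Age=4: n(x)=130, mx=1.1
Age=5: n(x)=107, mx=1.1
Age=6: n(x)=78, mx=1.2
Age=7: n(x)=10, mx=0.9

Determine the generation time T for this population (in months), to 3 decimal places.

lx = nx/n0 = nx/150: 1, 0.92, 0.92, 0.92, 0.86667…, 0.71333…, 0.52, 0.06667…
lx·mx: 0, 1.288, 1.012, 1.104, 0.953333…, 0.784667…, 0.624, 0.06… → R0 = 5.826…
x·lx·mx: 0, 1.288, 2.024, 3.312, 3.813333…, 3.923333…, 3.744, 0.42… → Σ = 18.524667…
T = 18.524667… / 5.826… = 3.179654… → 3.180

3.180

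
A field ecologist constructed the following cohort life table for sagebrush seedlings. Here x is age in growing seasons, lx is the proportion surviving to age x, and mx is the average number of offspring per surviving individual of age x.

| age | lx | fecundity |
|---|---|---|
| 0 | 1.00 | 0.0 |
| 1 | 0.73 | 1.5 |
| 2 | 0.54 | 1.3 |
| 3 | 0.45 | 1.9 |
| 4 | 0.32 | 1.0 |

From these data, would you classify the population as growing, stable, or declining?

growing

R0 = Σ lx·mx = 0 + 1.095 + 0.702 + 0.855 + 0.32 = 2.972
R0 > 1, so the population is growing.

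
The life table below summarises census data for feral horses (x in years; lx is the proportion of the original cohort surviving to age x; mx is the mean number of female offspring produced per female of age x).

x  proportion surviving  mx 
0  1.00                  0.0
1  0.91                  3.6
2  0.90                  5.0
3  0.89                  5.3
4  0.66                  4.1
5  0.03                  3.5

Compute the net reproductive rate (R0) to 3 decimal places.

lx·mx by age: 0, 3.276, 4.5, 4.717, 2.706, 0.105
R0 = Σ lx·mx = 15.304 → 15.304

15.304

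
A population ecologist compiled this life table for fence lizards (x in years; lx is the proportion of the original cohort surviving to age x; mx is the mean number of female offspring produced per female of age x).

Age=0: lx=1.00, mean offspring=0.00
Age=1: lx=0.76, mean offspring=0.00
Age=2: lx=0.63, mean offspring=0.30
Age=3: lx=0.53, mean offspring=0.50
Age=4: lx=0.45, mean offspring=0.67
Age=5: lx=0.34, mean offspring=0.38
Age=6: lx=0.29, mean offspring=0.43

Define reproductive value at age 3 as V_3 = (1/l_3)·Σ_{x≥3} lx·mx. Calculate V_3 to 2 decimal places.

lx·mx for x ≥ 3: 0.265, 0.3015, 0.1292, 0.1247 → sum = 0.8204
V_3 = 0.8204 / l_3 = 0.8204 / 0.53 = 1.547925… → 1.55

1.55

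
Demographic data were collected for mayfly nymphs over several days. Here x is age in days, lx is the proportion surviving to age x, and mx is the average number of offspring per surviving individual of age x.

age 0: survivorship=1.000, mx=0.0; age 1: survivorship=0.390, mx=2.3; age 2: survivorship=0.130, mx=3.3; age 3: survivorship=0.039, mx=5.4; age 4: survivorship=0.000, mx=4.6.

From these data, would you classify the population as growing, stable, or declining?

R0 = Σ lx·mx = 0 + 0.897 + 0.429 + 0.2106 + 0 = 1.5366
R0 > 1, so the population is growing.

growing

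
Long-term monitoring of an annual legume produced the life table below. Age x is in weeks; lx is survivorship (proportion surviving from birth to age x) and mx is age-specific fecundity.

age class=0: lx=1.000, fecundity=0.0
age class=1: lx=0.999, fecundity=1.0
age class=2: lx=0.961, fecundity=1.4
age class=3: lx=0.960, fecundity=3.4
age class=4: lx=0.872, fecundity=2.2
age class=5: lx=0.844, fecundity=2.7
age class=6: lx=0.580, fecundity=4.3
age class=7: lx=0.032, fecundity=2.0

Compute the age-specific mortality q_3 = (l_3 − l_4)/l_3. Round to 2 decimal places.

q_3 = (l_3 − l_4) / l_3 = (0.96 − 0.872) / 0.96
     = 0.088 / 0.96 = 0.091667… → 0.09

0.09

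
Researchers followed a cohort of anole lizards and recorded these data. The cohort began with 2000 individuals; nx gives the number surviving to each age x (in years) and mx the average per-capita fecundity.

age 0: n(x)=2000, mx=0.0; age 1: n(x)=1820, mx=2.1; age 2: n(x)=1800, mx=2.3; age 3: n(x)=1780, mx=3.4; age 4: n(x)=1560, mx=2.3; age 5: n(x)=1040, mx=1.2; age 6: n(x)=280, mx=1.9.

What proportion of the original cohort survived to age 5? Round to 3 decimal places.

l_5 = n_5/n_0 = 1040/2000 = 0.52 → 0.520

0.520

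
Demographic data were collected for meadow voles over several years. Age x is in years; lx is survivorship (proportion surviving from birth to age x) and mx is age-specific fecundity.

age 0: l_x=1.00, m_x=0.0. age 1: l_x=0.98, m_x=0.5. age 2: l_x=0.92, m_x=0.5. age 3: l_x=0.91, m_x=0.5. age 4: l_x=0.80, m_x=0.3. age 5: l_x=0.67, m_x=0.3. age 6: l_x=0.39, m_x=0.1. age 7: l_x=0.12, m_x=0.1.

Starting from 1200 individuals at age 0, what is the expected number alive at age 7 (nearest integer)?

144

Expected survivors = N0 · l_7 = 1200 × 0.12 = 144 → 144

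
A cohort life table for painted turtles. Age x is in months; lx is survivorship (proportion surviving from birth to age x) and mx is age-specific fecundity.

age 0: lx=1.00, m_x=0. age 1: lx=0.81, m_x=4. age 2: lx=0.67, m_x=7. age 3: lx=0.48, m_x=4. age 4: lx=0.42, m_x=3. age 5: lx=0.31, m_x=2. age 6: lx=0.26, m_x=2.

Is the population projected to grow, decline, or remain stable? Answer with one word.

growing

R0 = Σ lx·mx = 0 + 3.24 + 4.69 + 1.92 + 1.26 + 0.62 + 0.52 = 12.25
R0 > 1, so the population is growing.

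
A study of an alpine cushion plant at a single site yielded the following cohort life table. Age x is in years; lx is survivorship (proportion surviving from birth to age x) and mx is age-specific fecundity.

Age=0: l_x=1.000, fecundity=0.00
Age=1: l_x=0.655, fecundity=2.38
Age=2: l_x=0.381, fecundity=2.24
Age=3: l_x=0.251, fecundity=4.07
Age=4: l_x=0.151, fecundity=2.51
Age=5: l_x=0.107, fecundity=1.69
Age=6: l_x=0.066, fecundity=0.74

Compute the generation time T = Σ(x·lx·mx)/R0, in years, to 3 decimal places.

lx·mx: 0, 1.5589, 0.85344, 1.02157, 0.37901, 0.18083, 0.04884 → R0 = 4.04259
x·lx·mx: 0, 1.5589, 1.70688, 3.06471, 1.51604, 0.90415, 0.29304 → Σ = 9.04372
T = 9.04372 / 4.04259 = 2.23711… → 2.237

2.237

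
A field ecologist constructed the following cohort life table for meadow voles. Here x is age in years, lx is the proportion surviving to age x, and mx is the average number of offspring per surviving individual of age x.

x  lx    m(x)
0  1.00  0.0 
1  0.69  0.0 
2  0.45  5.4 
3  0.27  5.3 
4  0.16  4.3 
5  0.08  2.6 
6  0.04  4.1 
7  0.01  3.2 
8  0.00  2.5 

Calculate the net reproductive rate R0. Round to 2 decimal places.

lx·mx by age: 0, 0, 2.43, 1.431, 0.688, 0.208, 0.164, 0.032, 0
R0 = Σ lx·mx = 4.953 → 4.95

4.95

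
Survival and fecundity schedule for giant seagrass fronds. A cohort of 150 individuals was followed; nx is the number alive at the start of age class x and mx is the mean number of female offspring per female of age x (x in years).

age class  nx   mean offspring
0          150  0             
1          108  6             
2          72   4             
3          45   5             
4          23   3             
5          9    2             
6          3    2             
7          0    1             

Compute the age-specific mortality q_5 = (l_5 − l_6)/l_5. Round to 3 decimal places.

0.667

lx = nx/n0 = nx/150: 1, 0.72, 0.48, 0.3, 0.15333…, 0.06, 0.02, 0
q_5 = (l_5 − l_6) / l_5 = (0.06 − 0.02) / 0.06
     = 0.04 / 0.06 = 0.666667… → 0.667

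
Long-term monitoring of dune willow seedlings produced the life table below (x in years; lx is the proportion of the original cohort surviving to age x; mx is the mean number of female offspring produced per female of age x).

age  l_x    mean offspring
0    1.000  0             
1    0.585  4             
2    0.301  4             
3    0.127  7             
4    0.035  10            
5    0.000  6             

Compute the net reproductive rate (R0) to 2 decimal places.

lx·mx by age: 0, 2.34, 1.204, 0.889, 0.35, 0
R0 = Σ lx·mx = 4.783 → 4.78

4.78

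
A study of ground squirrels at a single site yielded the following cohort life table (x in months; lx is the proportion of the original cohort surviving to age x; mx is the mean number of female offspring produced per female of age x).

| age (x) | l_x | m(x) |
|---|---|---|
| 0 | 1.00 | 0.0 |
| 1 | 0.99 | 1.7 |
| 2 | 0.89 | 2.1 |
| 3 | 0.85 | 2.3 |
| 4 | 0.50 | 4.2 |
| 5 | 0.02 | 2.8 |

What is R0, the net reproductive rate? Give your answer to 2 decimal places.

lx·mx by age: 0, 1.683, 1.869, 1.955, 2.1, 0.056
R0 = Σ lx·mx = 7.663 → 7.66

7.66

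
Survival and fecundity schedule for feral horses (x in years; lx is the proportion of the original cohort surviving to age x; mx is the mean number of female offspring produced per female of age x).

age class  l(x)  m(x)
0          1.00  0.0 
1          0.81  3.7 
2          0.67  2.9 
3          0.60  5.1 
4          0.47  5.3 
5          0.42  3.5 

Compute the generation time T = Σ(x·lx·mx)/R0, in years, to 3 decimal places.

lx·mx: 0, 2.997, 1.943, 3.06, 2.491, 1.47 → R0 = 11.961
x·lx·mx: 0, 2.997, 3.886, 9.18, 9.964, 7.35 → Σ = 33.377
T = 33.377 / 11.961 = 2.790486… → 2.790

2.790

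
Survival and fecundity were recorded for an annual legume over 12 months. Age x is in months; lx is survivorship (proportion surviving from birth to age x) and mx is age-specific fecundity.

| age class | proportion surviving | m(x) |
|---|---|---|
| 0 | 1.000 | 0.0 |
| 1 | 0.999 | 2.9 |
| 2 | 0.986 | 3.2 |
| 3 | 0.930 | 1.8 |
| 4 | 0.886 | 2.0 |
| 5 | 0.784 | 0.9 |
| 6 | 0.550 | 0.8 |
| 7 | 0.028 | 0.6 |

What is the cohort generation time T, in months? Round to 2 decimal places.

lx·mx: 0, 2.8971, 3.1552, 1.674, 1.772, 0.7056, 0.44, 0.0168 → R0 = 10.6607
x·lx·mx: 0, 2.8971, 6.3104, 5.022, 7.088, 3.528, 2.64, 0.1176 → Σ = 27.6031
T = 27.6031 / 10.6607 = 2.589239… → 2.59

2.59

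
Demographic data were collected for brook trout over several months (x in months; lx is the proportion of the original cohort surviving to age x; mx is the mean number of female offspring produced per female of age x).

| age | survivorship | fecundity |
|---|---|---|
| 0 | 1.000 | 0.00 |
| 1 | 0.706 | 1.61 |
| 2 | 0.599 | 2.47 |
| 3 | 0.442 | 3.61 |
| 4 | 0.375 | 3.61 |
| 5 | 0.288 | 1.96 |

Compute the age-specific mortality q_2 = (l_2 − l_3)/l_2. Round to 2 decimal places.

0.26

q_2 = (l_2 − l_3) / l_2 = (0.599 − 0.442) / 0.599
     = 0.157 / 0.599 = 0.262104… → 0.26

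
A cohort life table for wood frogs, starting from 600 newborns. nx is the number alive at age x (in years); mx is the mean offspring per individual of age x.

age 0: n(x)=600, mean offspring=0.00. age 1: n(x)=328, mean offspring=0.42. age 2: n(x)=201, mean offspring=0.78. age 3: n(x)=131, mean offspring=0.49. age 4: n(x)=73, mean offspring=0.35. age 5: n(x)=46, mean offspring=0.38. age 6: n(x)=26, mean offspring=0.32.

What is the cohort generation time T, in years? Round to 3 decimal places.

2.154

lx = nx/n0 = nx/600: 1, 0.54667…, 0.335, 0.21833…, 0.12167…, 0.07667…, 0.04333…
lx·mx: 0, 0.2296…, 0.2613, 0.106983…, 0.042583…, 0.029133…, 0.013867… → R0 = 0.683467…
x·lx·mx: 0, 0.2296…, 0.5226, 0.32095…, 0.170333…, 0.145667…, 0.0832… → Σ = 1.47235…
T = 1.47235… / 0.683467… = 2.154238… → 2.154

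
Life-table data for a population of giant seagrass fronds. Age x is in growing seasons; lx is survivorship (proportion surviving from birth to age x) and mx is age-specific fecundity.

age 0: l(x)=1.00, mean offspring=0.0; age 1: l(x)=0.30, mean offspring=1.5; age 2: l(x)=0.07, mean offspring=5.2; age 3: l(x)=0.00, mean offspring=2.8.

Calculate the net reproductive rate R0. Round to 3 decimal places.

lx·mx by age: 0, 0.45, 0.364, 0
R0 = Σ lx·mx = 0.814 → 0.814

0.814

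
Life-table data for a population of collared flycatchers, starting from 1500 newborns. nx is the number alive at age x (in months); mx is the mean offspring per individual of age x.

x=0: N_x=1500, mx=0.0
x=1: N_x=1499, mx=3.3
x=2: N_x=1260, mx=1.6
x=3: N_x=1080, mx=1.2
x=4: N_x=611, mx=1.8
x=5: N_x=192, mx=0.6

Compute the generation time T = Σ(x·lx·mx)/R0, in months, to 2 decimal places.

1.88

lx = nx/n0 = nx/1500: 1, 0.99933…, 0.84, 0.72, 0.40733…, 0.128
lx·mx: 0, 3.2978…, 1.344, 0.864, 0.7332…, 0.0768 → R0 = 6.3158…
x·lx·mx: 0, 3.2978…, 2.688, 2.592, 2.9328…, 0.384 → Σ = 11.8946…
T = 11.8946… / 6.3158… = 1.883309… → 1.88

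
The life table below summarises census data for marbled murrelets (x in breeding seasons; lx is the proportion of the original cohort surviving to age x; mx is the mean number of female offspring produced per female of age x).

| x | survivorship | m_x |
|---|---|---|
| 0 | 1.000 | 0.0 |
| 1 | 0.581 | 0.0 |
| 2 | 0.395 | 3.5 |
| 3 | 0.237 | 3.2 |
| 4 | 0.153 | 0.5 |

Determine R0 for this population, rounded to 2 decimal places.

lx·mx by age: 0, 0, 1.3825, 0.7584, 0.0765
R0 = Σ lx·mx = 2.2174 → 2.22

2.22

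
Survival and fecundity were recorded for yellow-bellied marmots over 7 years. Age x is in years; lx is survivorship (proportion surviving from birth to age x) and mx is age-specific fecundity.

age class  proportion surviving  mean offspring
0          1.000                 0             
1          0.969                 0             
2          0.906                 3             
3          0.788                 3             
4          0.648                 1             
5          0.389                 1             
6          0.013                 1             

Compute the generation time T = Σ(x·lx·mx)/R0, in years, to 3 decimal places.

2.796

lx·mx: 0, 0, 2.718, 2.364, 0.648, 0.389, 0.013 → R0 = 6.132
x·lx·mx: 0, 0, 5.436, 7.092, 2.592, 1.945, 0.078 → Σ = 17.143
T = 17.143 / 6.132 = 2.795662… → 2.796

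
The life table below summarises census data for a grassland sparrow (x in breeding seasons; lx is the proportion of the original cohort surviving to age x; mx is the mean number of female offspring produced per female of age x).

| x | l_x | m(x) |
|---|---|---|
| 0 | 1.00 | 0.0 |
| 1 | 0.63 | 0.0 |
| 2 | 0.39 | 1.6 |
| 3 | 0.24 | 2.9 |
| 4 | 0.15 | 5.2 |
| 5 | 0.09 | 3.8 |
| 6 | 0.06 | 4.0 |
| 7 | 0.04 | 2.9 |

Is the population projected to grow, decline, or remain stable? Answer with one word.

growing

R0 = Σ lx·mx = 0 + 0 + 0.624 + 0.696 + 0.78 + 0.342 + 0.24 + 0.116 = 2.798
R0 > 1, so the population is growing.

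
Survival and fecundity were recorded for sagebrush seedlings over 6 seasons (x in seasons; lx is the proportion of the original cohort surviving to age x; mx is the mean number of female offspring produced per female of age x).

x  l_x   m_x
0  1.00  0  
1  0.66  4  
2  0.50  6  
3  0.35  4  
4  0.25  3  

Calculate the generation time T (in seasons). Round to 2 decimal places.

lx·mx: 0, 2.64, 3, 1.4, 0.75 → R0 = 7.79
x·lx·mx: 0, 2.64, 6, 4.2, 3 → Σ = 15.84
T = 15.84 / 7.79 = 2.033376… → 2.03

2.03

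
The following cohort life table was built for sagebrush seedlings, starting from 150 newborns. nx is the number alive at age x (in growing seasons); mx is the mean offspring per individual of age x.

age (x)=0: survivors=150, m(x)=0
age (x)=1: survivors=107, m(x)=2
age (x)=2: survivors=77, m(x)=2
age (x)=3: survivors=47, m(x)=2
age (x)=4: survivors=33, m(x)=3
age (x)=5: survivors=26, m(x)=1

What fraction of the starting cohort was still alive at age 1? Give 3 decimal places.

l_1 = n_1/n_0 = 107/150 = 0.713333… → 0.713

0.713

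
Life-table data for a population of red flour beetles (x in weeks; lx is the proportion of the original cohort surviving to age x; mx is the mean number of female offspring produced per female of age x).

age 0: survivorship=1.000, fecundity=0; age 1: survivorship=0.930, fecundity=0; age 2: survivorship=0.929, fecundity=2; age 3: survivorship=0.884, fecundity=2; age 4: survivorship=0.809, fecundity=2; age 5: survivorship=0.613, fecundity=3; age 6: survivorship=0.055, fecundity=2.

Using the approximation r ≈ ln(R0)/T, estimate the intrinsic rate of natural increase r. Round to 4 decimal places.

0.5599

R0 = Σ lx·mx = 0 + 0 + 1.858 + 1.768 + 1.618 + 1.839 + 0.11 = 7.193
Σ x·lx·mx = 25.347; T = 25.347/7.193 = 3.52384…
r ≈ ln(R0)/T = ln(7.193)/3.52384… = 0.559931… → 0.5599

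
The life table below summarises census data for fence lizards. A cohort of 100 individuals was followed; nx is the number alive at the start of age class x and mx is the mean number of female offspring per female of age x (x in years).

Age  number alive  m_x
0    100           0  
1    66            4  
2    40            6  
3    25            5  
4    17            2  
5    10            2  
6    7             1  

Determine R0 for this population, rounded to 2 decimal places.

lx = nx/n0 = nx/100: 1, 0.66, 0.4, 0.25, 0.17, 0.1, 0.07
lx·mx by age: 0, 2.64, 2.4, 1.25, 0.34, 0.2, 0.07
R0 = Σ lx·mx = 6.9 → 6.90

6.90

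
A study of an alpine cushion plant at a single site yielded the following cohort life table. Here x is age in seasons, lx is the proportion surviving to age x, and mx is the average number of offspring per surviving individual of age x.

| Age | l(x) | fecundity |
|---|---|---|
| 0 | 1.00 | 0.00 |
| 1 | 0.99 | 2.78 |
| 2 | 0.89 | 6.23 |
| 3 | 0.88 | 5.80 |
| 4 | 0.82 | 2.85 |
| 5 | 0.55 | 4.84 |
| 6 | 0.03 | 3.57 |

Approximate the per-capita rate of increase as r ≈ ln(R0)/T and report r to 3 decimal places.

1.030

R0 = Σ lx·mx = 0 + 2.7522 + 5.5447 + 5.104 + 2.337 + 2.662 + 0.1071 = 18.507
Σ x·lx·mx = 52.4542; T = 52.4542/18.507 = 2.83429…
r ≈ ln(R0)/T = ln(18.507)/2.83429… = 1.02959… → 1.030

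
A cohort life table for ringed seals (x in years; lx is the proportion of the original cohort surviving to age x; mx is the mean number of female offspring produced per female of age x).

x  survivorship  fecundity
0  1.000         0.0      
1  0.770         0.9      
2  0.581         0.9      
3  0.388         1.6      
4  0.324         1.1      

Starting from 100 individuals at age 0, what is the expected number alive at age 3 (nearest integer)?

Expected survivors = N0 · l_3 = 100 × 0.388 = 38.8 → 39

39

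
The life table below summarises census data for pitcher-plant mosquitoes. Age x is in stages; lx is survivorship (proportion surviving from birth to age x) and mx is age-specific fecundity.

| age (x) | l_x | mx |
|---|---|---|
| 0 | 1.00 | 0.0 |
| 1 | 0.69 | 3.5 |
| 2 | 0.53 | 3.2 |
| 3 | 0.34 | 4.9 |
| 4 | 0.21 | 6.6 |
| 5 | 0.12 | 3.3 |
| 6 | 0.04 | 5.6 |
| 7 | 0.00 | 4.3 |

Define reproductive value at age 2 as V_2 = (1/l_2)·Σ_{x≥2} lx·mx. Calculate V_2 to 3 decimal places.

10.128

lx·mx for x ≥ 2: 1.696, 1.666, 1.386, 0.396, 0.224, 0 → sum = 5.368
V_2 = 5.368 / l_2 = 5.368 / 0.53 = 10.128302… → 10.128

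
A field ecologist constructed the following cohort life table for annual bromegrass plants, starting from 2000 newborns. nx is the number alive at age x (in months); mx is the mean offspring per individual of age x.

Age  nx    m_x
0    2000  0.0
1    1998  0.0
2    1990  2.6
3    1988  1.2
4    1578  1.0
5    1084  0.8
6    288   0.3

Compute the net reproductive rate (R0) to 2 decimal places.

lx = nx/n0 = nx/2000: 1, 0.999, 0.995, 0.994, 0.789, 0.542, 0.144
lx·mx by age: 0, 0, 2.587, 1.1928, 0.789, 0.4336, 0.0432
R0 = Σ lx·mx = 5.0456 → 5.05

5.05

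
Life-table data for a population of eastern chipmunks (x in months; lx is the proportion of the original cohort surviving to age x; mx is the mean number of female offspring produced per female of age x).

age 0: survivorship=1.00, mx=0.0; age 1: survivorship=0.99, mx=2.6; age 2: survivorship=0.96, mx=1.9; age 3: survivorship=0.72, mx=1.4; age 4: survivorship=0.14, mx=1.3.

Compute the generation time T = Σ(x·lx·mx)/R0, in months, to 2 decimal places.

lx·mx: 0, 2.574, 1.824, 1.008, 0.182 → R0 = 5.588
x·lx·mx: 0, 2.574, 3.648, 3.024, 0.728 → Σ = 9.974
T = 9.974 / 5.588 = 1.784896… → 1.78

1.78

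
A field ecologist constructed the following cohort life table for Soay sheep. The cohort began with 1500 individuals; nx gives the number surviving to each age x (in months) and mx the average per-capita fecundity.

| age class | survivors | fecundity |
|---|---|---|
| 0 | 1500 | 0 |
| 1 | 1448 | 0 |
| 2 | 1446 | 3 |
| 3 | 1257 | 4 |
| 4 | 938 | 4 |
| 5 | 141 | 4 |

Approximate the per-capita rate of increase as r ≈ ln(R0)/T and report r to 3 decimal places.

0.727

lx = nx/n0 = nx/1500: 1, 0.96533…, 0.964, 0.838, 0.62533…, 0.094
R0 = Σ lx·mx = 0 + 0 + 2.892 + 3.352 + 2.50133… + 0.376 = 9.121333…
Σ x·lx·mx = 27.725333…; T = 27.725333…/9.121333… = 3.03961…
r ≈ ln(R0)/T = ln(9.121333…)/3.03961… = 0.72727… → 0.727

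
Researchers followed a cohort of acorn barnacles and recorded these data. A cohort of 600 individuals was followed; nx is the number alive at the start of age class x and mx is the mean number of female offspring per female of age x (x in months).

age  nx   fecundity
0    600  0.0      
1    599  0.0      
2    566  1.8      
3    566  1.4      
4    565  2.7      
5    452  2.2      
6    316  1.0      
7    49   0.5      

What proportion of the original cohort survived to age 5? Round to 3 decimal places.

l_5 = n_5/n_0 = 452/600 = 0.753333… → 0.753

0.753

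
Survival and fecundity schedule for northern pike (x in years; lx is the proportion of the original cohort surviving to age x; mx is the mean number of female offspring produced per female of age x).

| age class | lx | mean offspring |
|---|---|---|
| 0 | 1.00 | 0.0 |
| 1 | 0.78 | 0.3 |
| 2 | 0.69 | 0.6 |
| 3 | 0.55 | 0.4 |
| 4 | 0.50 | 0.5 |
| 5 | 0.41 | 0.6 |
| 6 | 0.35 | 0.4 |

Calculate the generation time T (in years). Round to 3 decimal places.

3.186

lx·mx: 0, 0.234, 0.414, 0.22, 0.25, 0.246, 0.14 → R0 = 1.504
x·lx·mx: 0, 0.234, 0.828, 0.66, 1, 1.23, 0.84 → Σ = 4.792
T = 4.792 / 1.504 = 3.18617… → 3.186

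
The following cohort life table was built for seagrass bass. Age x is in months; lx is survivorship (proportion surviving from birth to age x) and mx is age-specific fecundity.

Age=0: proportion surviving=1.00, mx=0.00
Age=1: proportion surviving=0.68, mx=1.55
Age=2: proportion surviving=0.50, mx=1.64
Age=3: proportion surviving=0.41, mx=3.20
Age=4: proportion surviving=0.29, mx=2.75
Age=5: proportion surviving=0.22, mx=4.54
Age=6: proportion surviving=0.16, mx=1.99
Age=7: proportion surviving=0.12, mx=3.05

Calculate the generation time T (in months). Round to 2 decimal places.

3.40

lx·mx: 0, 1.054, 0.82, 1.312, 0.7975, 0.9988, 0.3184, 0.366 → R0 = 5.6667
x·lx·mx: 0, 1.054, 1.64, 3.936, 3.19, 4.994, 1.9104, 2.562 → Σ = 19.2864
T = 19.2864 / 5.6667 = 3.403462… → 3.40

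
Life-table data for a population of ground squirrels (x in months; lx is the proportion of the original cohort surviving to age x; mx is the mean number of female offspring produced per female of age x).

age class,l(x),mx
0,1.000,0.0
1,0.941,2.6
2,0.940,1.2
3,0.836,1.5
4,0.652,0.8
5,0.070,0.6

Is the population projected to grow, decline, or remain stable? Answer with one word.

R0 = Σ lx·mx = 0 + 2.4466 + 1.128 + 1.254 + 0.5216 + 0.042 = 5.3922
R0 > 1, so the population is growing.

growing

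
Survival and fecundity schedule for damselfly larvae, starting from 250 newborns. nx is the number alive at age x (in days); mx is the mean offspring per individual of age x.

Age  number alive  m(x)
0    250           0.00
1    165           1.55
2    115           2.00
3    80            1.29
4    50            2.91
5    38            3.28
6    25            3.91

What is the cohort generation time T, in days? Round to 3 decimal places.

2.944

lx = nx/n0 = nx/250: 1, 0.66, 0.46, 0.32, 0.2, 0.152, 0.1
lx·mx: 0, 1.023, 0.92, 0.4128, 0.582, 0.49856, 0.391 → R0 = 3.82736
x·lx·mx: 0, 1.023, 1.84, 1.2384, 2.328, 2.4928, 2.346 → Σ = 11.2682
T = 11.2682 / 3.82736 = 2.944118… → 2.944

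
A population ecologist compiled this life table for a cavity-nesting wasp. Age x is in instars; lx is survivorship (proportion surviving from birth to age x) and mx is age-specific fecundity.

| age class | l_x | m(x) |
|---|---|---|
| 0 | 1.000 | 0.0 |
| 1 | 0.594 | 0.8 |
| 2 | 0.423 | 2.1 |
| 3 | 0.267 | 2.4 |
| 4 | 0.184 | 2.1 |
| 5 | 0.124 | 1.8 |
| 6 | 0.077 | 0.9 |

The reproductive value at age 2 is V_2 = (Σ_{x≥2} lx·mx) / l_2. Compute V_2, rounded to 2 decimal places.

lx·mx for x ≥ 2: 0.8883, 0.6408, 0.3864, 0.2232, 0.0693 → sum = 2.208
V_2 = 2.208 / l_2 = 2.208 / 0.423 = 5.219858… → 5.22

5.22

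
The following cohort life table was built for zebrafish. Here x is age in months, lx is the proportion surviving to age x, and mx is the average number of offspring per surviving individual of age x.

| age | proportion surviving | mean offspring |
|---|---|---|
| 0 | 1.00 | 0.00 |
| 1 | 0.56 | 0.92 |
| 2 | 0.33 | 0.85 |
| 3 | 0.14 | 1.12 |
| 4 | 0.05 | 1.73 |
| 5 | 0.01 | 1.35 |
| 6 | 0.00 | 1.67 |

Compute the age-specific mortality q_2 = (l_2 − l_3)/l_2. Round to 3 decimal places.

0.576

q_2 = (l_2 − l_3) / l_2 = (0.33 − 0.14) / 0.33
     = 0.19 / 0.33 = 0.575758… → 0.576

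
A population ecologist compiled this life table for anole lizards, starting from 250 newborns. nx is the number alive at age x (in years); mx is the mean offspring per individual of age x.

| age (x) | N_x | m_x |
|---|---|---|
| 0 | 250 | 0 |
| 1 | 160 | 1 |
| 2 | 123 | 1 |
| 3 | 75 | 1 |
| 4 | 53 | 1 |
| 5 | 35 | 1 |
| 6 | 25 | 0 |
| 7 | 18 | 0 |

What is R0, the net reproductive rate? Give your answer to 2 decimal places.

lx = nx/n0 = nx/250: 1, 0.64, 0.492, 0.3, 0.212, 0.14, 0.1, 0.072
lx·mx by age: 0, 0.64, 0.492, 0.3, 0.212, 0.14, 0, 0
R0 = Σ lx·mx = 1.784 → 1.78

1.78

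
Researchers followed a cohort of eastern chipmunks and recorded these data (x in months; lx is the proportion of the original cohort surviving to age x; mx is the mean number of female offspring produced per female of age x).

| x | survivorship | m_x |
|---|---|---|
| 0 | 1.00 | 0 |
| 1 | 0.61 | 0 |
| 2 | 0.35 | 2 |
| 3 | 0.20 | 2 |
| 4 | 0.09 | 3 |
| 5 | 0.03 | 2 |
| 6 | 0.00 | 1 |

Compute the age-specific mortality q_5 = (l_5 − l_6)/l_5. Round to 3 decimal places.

q_5 = (l_5 − l_6) / l_5 = (0.03 − 0) / 0.03
     = 0.03 / 0.03 = 1 → 1.000

1.000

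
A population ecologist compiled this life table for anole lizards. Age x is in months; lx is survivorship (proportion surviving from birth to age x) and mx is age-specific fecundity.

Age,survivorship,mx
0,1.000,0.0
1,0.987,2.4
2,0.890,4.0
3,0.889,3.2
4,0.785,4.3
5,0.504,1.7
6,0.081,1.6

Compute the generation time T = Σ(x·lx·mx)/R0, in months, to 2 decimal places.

lx·mx: 0, 2.3688, 3.56, 2.8448, 3.3755, 0.8568, 0.1296 → R0 = 13.1355
x·lx·mx: 0, 2.3688, 7.12, 8.5344, 13.502, 4.284, 0.7776 → Σ = 36.5868
T = 36.5868 / 13.1355 = 2.785337… → 2.79

2.79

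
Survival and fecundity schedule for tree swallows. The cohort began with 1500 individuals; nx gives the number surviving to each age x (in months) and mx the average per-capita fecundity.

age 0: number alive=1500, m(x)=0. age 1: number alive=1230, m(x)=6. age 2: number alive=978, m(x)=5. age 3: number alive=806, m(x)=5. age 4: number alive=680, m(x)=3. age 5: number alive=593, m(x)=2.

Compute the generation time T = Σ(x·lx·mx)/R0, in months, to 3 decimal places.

2.220

lx = nx/n0 = nx/1500: 1, 0.82, 0.652, 0.53733…, 0.45333…, 0.39533…
lx·mx: 0, 4.92, 3.26, 2.686667…, 1.36…, 0.790667… → R0 = 13.017333…
x·lx·mx: 0, 4.92, 6.52, 8.06…, 5.44…, 3.953333… → Σ = 28.893333…
T = 28.893333… / 13.017333… = 2.219605… → 2.220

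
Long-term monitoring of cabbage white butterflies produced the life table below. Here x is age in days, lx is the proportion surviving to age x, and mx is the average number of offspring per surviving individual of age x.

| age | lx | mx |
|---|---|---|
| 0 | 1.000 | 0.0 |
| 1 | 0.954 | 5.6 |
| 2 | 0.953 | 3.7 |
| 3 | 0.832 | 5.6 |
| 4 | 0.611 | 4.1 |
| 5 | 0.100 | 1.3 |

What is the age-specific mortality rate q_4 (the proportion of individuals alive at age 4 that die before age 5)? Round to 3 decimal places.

0.836

q_4 = (l_4 − l_5) / l_4 = (0.611 − 0.1) / 0.611
     = 0.511 / 0.611 = 0.836334… → 0.836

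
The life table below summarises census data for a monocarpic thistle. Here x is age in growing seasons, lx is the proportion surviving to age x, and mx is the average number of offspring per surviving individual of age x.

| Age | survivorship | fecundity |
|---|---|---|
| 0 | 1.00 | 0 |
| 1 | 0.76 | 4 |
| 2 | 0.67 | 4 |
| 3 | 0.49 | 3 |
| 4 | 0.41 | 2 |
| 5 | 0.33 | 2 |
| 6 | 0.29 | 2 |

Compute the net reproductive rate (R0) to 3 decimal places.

9.250

lx·mx by age: 0, 3.04, 2.68, 1.47, 0.82, 0.66, 0.58
R0 = Σ lx·mx = 9.25 → 9.250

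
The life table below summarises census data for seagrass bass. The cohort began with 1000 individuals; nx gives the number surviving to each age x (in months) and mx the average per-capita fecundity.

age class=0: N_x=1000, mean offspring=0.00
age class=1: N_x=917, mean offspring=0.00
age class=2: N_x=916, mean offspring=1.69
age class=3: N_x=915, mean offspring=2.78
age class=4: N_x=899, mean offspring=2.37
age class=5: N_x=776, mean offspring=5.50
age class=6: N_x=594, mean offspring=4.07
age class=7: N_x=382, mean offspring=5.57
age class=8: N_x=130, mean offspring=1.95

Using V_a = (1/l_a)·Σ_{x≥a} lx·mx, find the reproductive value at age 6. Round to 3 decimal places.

8.079

lx = nx/n0 = nx/1000: 1, 0.917, 0.916, 0.915, 0.899, 0.776, 0.594, 0.382, 0.13
lx·mx for x ≥ 6: 2.41758, 2.12774, 0.2535 → sum = 4.79882
V_6 = 4.79882 / l_6 = 4.79882 / 0.594 = 8.078822… → 8.079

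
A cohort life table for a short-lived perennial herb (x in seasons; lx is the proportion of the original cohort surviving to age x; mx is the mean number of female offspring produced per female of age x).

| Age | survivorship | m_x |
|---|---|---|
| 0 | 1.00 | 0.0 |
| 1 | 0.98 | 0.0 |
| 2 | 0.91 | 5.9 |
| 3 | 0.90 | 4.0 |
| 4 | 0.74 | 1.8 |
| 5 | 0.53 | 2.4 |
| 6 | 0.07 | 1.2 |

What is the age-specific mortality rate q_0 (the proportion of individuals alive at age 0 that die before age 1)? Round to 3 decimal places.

q_0 = (l_0 − l_1) / l_0 = (1 − 0.98) / 1
     = 0.02 / 1 = 0.02 → 0.020

0.020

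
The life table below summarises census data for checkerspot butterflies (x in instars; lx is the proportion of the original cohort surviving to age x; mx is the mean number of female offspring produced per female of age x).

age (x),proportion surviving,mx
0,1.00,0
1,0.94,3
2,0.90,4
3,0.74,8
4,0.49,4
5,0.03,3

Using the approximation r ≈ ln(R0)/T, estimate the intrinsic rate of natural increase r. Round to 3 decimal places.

R0 = Σ lx·mx = 0 + 2.82 + 3.6 + 5.92 + 1.96 + 0.09 = 14.39
Σ x·lx·mx = 36.07; T = 36.07/14.39 = 2.5066…
r ≈ ln(R0)/T = ln(14.39)/2.5066… = 1.0638… → 1.064

1.064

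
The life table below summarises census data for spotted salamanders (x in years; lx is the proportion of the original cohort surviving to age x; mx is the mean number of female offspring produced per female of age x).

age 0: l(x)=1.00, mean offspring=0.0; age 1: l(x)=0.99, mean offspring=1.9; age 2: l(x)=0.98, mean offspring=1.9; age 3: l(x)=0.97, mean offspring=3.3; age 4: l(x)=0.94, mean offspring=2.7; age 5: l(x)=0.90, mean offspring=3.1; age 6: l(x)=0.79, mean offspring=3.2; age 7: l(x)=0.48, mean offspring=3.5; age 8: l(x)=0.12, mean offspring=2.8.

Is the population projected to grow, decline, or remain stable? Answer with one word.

R0 = Σ lx·mx = 0 + 1.881 + 1.862 + 3.201 + 2.538 + 2.79 + 2.528 + 1.68 + 0.336 = 16.816
R0 > 1, so the population is growing.

growing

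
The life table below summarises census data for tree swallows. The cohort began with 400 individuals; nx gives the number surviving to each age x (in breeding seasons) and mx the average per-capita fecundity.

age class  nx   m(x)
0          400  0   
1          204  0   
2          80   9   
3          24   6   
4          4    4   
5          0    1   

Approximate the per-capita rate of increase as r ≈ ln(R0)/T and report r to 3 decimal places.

lx = nx/n0 = nx/400: 1, 0.51, 0.2, 0.06, 0.01, 0
R0 = Σ lx·mx = 0 + 0 + 1.8 + 0.36 + 0.04 + 0 = 2.2
Σ x·lx·mx = 4.84; T = 4.84/2.2 = 2.2
r ≈ ln(R0)/T = ln(2.2)/2.2 = 0.35839… → 0.358

0.358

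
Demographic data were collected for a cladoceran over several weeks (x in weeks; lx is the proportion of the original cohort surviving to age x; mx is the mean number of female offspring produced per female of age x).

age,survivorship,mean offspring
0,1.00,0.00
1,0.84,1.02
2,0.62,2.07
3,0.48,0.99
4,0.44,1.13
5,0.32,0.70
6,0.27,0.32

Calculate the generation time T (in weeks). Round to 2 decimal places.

lx·mx: 0, 0.8568, 1.2834, 0.4752, 0.4972, 0.224, 0.0864 → R0 = 3.423
x·lx·mx: 0, 0.8568, 2.5668, 1.4256, 1.9888, 1.12, 0.5184 → Σ = 8.4764
T = 8.4764 / 3.423 = 2.476307… → 2.48

2.48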